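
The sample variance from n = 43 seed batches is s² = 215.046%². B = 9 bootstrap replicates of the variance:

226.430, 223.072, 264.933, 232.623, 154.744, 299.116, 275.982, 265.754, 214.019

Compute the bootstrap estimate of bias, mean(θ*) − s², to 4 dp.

bias = +24.5843

mean(θ*) = (226.430 + 223.072 + 264.933 + 232.623 + 154.744 + 299.116 + 275.982 + 265.754 + 214.019) / 9 = 239.63033
bias = 239.63033 − 215.046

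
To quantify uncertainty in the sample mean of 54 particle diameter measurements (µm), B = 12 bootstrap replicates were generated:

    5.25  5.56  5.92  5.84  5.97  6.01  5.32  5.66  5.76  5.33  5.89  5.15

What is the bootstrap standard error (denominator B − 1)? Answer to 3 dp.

Bootstrap SE is the standard deviation of the 12 replicate means.
Mean of replicates: (5.25 + 5.56 + 5.92 + 5.84 + 5.97 + 6.01 + 5.32 + 5.66 + 5.76 + 5.33 + 5.89 + 5.15) / 12 = 67.6600 / 12 = 5.6383
Sum of squared deviations: (−0.3883)² + (−0.0783)² + (+0.2817)² + (+0.2017)² + (+0.3317)² + (+0.3717)² + (−0.3183)² + (+0.0217)² + (+0.1217)² + (−0.3083)² + (+0.2517)² + (−0.4883)² = 1.0386
Variance = 1.0386 / 11 = 0.0944
SE* = √0.0944

SE* = 0.307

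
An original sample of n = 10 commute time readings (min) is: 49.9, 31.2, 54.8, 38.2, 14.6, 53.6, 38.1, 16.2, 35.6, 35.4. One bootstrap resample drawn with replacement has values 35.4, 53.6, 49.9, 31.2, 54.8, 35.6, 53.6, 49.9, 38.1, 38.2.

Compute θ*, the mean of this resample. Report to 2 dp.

θ* = 44.03

Mean = (35.4 + 53.6 + 49.9 + 31.2 + 54.8 + 35.6 + 53.6 + 49.9 + 38.1 + 38.2) / 10 = 440.30 / 10 = 44.03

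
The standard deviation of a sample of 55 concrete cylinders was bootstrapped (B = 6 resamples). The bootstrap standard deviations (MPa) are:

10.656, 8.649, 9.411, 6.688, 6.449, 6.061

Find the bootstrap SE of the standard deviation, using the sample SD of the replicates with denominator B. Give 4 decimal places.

Bootstrap SE is the standard deviation of the 6 replicate standard deviations.
Mean of replicates: (10.656 + 8.649 + 9.411 + 6.688 + 6.449 + 6.061) / 6 = 47.91400 / 6 = 7.98567
Sum of squared deviations: (+2.67033)² + (+0.66333)² + (+1.42533)² + (−1.29767)² + (−1.53667)² + (−1.92467)² = 17.35189
Variance = 17.35189 / 6 = 2.89198
SE* = √2.89198

SE* = 1.7006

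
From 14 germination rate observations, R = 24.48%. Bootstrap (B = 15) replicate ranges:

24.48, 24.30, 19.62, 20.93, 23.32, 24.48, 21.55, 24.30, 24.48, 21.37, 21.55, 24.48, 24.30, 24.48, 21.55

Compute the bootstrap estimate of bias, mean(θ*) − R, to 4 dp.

bias = −1.4673

mean(θ*) = (24.48 + 24.30 + 19.62 + 20.93 + 23.32 + 24.48 + 21.55 + 24.30 + 24.48 + 21.37 + 21.55 + 24.48 + 24.30 + 24.48 + 21.55) / 15 = 23.01267
bias = 23.01267 − 24.48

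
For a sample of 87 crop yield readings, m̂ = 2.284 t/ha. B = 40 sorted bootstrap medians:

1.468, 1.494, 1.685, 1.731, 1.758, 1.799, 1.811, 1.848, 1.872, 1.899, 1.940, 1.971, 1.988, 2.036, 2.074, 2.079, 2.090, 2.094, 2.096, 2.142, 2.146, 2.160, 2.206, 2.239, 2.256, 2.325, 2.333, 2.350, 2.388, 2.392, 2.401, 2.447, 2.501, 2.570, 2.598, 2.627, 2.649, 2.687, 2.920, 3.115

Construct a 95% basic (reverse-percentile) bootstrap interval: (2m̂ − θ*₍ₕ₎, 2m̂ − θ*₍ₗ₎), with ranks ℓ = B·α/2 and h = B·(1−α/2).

Percentile endpoints at ranks 1 and 39: θ*₍1₎ = 1.468, θ*₍39₎ = 2.920.
Basic interval reflects these around m̂:
  lower = 2 × 2.284 − 2.920 = 1.648
  upper = 2 × 2.284 − 1.468 = 3.100

(1.648, 3.100)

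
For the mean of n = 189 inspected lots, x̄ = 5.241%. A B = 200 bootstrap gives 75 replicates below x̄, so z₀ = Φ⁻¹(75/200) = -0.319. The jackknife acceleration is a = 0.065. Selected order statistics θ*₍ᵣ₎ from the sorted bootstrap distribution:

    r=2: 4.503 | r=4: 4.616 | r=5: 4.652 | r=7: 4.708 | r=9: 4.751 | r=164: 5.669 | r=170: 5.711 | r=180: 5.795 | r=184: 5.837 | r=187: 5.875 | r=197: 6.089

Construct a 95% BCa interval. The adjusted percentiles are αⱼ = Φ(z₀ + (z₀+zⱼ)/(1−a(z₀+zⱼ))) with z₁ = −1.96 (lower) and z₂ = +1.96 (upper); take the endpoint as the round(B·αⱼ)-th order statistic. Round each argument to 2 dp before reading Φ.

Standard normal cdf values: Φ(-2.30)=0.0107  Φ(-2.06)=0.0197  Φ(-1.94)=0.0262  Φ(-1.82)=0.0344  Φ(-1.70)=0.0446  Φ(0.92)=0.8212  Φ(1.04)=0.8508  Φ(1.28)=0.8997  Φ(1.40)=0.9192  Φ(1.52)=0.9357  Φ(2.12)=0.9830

Lower: z₀ + z₁ = -0.319 + (-1.960) = -2.279; 1 − a(z₀+z₁) = 1 − (0.065)(-2.279) = 1.1481; argument = -0.319 + (-2.279)/1.1481 = -2.3040 → -2.30.
α₁ = Φ(-2.30) = 0.0107; rank = round(200 × 0.0107) = 2; θ*₍2₎ = 4.503.
Upper: z₀ + z₂ = 1.641; 1 − a(z₀+z₂) = 0.8933; argument = 1.5179 → 1.52; α₂ = 0.9357; rank = 187; θ*₍187₎ = 5.875.

(4.503, 5.875)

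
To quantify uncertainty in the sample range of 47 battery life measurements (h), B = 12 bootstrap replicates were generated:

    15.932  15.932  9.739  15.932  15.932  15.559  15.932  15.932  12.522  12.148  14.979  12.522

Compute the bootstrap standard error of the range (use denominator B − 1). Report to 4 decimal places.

SE* = 2.1236

Bootstrap SE is the standard deviation of the 12 replicate ranges.
Mean of replicates: (15.932 + 15.932 + 9.739 + 15.932 + 15.932 + 15.559 + 15.932 + 15.932 + 12.522 + 12.148 + 14.979 + 12.522) / 12 = 173.06100 / 12 = 14.42175
Sum of squared deviations: (+1.51025)² + (+1.51025)² + (−4.68275)² + (+1.51025)² + (+1.51025)² + (+1.13725)² + (+1.51025)² + (+1.51025)² + (−1.89975)² + (−2.27375)² + (+0.55725)² + (−1.89975)² = 49.60518
Variance = 49.60518 / 11 = 4.50956
SE* = √4.50956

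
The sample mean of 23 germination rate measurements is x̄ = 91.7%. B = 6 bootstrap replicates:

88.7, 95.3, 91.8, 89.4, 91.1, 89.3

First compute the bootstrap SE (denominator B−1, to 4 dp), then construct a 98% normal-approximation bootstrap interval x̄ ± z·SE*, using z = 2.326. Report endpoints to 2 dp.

Mean of replicates = 90.9333; sum of squared deviations = 29.8533; SE* = √(29.8533/5) = 2.4435
Margin = 2.326 × 2.4435 = 5.684
Interval: 91.7 ± 5.684

(86.02, 97.38)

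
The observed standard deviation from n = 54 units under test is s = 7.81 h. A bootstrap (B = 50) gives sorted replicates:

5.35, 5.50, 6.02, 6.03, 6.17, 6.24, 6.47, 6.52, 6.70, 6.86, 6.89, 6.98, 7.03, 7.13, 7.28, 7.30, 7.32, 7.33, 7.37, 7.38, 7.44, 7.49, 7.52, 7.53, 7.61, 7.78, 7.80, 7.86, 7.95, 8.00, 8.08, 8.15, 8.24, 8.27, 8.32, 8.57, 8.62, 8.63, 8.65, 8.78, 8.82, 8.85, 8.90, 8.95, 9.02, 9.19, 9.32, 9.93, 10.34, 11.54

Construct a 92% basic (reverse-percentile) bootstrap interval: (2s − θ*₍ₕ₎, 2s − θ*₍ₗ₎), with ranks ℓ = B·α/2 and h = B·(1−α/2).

Percentile endpoints at ranks 2 and 48: θ*₍2₎ = 5.50, θ*₍48₎ = 9.93.
Basic interval reflects these around s:
  lower = 2 × 7.81 − 9.93 = 5.69
  upper = 2 × 7.81 − 5.50 = 10.12

(5.69, 10.12)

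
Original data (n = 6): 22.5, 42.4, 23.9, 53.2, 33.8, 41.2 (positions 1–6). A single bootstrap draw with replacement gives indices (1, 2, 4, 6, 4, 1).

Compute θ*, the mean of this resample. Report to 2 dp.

Resample values: 22.5, 42.4, 53.2, 41.2, 53.2, 22.5.
Mean = (22.5 + 42.4 + 53.2 + 41.2 + 53.2 + 22.5) / 6 = 235.00 / 6 = 39.17

θ* = 39.17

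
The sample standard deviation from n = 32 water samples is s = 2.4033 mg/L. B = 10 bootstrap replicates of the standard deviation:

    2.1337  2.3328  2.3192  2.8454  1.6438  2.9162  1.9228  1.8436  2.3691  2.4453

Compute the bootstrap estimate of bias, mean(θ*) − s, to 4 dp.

mean(θ*) = (2.1337 + 2.3328 + 2.3192 + 2.8454 + 1.6438 + 2.9162 + 1.9228 + 1.8436 + 2.3691 + 2.4453) / 10 = 2.27719
bias = 2.27719 − 2.4033

bias = −0.1261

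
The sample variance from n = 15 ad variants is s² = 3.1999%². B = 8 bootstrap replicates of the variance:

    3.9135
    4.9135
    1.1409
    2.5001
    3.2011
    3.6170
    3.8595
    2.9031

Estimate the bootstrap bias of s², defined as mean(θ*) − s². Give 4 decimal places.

mean(θ*) = (3.9135 + 4.9135 + 1.1409 + 2.5001 + 3.2011 + 3.6170 + 3.8595 + 2.9031) / 8 = 3.25609
bias = 3.25609 − 3.1999

bias = +0.0562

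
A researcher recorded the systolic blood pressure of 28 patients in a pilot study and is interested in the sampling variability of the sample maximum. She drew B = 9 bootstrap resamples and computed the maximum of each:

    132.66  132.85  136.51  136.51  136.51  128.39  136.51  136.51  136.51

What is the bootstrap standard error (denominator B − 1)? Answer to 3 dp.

SE* = 2.894

Bootstrap SE is the standard deviation of the 9 replicate maximums.
Mean of replicates: (132.66 + 132.85 + 136.51 + 136.51 + 136.51 + 128.39 + 136.51 + 136.51 + 136.51) / 9 = 1212.9600 / 9 = 134.7733
Sum of squared deviations: (−2.1133)² + (−1.9233)² + (+1.7367)² + (+1.7367)² + (+1.7367)² + (−6.3833)² + (+1.7367)² + (+1.7367)² + (+1.7367)² = 67.0084
Variance = 67.0084 / 8 = 8.3761
SE* = √8.3761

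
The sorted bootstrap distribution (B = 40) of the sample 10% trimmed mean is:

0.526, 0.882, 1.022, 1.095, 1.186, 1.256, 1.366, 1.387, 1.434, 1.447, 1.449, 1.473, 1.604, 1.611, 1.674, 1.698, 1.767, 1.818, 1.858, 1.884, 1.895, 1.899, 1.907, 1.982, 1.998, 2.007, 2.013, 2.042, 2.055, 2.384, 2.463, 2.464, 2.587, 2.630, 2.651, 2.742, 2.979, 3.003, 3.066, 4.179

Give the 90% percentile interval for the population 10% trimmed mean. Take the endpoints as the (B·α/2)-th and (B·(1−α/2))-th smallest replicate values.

(0.882, 3.003)

α = 0.10; lower rank = 40 × 0.050 = 2; upper rank = 40 × 0.950 = 38.
The 2nd smallest replicate is 0.882; the 38th is 3.003.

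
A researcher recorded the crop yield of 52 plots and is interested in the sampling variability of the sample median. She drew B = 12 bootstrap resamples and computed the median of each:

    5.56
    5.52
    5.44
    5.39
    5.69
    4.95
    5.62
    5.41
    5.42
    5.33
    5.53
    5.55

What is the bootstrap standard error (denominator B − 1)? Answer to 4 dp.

SE* = 0.1884

Bootstrap SE is the standard deviation of the 12 replicate medians.
Mean of replicates: (5.56 + 5.52 + 5.44 + 5.39 + 5.69 + 4.95 + 5.62 + 5.41 + 5.42 + 5.33 + 5.53 + 5.55) / 12 = 65.41000 / 12 = 5.45083
Sum of squared deviations: (+0.10917)² + (+0.06917)² + (−0.01083)² + (−0.06083)² + (+0.23917)² + (−0.50083)² + (+0.16917)² + (−0.04083)² + (−0.03083)² + (−0.12083)² + (+0.07917)² + (+0.09917)² = 0.39049
Variance = 0.39049 / 11 = 0.03550
SE* = √0.03550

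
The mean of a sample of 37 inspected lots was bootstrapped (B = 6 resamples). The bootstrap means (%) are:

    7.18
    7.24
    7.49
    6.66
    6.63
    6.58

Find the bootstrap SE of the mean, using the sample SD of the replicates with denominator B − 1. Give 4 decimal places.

Bootstrap SE is the standard deviation of the 6 replicate means.
Mean of replicates: (7.18 + 7.24 + 7.49 + 6.66 + 6.63 + 6.58) / 6 = 41.78000 / 6 = 6.96333
Sum of squared deviations: (+0.21667)² + (+0.27667)² + (+0.52667)² + (−0.30333)² + (−0.33333)² + (−0.38333)² = 0.75093
Variance = 0.75093 / 5 = 0.15019
SE* = √0.15019

SE* = 0.3875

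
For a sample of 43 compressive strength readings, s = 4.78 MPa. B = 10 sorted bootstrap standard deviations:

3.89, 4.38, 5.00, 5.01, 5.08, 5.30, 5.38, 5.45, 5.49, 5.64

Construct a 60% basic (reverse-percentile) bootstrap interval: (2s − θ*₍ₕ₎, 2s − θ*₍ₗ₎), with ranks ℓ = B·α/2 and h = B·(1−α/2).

Percentile endpoints at ranks 2 and 8: θ*₍2₎ = 4.38, θ*₍8₎ = 5.45.
Basic interval reflects these around s:
  lower = 2 × 4.78 − 5.45 = 4.11
  upper = 2 × 4.78 − 4.38 = 5.18

(4.11, 5.18)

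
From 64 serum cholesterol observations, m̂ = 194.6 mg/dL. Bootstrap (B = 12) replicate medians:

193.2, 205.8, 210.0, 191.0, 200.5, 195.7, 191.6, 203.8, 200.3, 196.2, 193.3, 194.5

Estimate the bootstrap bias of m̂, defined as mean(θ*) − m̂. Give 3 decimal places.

mean(θ*) = (193.2 + 205.8 + 210.0 + 191.0 + 200.5 + 195.7 + 191.6 + 203.8 + 200.3 + 196.2 + 193.3 + 194.5) / 12 = 197.9917
bias = 197.9917 − 194.6

bias = +3.392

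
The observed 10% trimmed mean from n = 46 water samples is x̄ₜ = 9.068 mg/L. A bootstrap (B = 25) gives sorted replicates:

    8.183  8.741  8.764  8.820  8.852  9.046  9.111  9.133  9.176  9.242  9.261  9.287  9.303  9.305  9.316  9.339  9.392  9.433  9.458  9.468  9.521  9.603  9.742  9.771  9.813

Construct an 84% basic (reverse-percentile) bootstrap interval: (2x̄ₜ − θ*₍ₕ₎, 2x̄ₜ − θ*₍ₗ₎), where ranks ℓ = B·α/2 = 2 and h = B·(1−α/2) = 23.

Percentile endpoints at ranks 2 and 23: θ*₍2₎ = 8.741, θ*₍23₎ = 9.742.
Basic interval reflects these around x̄ₜ:
  lower = 2 × 9.068 − 9.742 = 8.394
  upper = 2 × 9.068 − 8.741 = 9.395

(8.394, 9.395)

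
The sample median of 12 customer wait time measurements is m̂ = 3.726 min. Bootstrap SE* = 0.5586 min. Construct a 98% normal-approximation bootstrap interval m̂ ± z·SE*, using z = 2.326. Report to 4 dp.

Margin = 2.326 × 0.5586 = 1.29930
Interval: 3.726 ± 1.29930

(2.4267, 5.0253)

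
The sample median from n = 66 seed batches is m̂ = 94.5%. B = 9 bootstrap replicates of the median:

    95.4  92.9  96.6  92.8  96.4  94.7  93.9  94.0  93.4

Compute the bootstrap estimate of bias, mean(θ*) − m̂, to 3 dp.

mean(θ*) = (95.4 + 92.9 + 96.6 + 92.8 + 96.4 + 94.7 + 93.9 + 94.0 + 93.4) / 9 = 94.4556
bias = 94.4556 − 94.5

bias = −0.044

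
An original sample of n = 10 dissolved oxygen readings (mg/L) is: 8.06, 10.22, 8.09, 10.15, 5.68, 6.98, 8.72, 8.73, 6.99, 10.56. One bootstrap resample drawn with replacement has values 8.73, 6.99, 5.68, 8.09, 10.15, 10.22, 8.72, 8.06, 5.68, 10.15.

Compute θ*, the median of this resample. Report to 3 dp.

Sorted: 5.68, 5.68, 6.99, 8.06, 8.09, 8.72, 8.73, 10.15, 10.15, 10.22
Median = average of the two middle values = 8.405

θ* = 8.405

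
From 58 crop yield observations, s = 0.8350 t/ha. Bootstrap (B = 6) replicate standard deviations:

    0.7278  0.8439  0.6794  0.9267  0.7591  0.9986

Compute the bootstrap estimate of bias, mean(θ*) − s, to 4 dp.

bias = −0.0124

mean(θ*) = (0.7278 + 0.8439 + 0.6794 + 0.9267 + 0.7591 + 0.9986) / 6 = 0.82258
bias = 0.82258 − 0.8350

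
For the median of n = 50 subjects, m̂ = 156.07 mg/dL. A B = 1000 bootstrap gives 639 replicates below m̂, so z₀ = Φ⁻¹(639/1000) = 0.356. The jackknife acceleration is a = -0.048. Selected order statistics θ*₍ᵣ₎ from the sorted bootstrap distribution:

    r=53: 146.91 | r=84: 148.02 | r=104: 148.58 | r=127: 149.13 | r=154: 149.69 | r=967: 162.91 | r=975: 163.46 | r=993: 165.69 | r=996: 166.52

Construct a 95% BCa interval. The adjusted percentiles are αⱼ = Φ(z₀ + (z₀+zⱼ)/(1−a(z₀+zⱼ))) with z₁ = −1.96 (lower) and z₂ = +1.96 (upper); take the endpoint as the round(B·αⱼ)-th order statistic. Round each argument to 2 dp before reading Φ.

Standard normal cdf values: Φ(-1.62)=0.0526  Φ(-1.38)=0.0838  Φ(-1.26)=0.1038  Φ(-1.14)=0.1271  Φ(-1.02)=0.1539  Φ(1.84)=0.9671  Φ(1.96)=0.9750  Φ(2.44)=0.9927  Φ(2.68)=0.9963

(148.02, 165.69)

Lower: z₀ + z₁ = 0.356 + (-1.960) = -1.604; 1 − a(z₀+z₁) = 1 − (-0.048)(-1.604) = 0.9230; argument = 0.356 + (-1.604)/0.9230 = -1.3818 → -1.38.
α₁ = Φ(-1.38) = 0.0838; rank = round(1000 × 0.0838) = 84; θ*₍84₎ = 148.02.
Upper: z₀ + z₂ = 2.316; 1 − a(z₀+z₂) = 1.1112; argument = 2.4403 → 2.44; α₂ = 0.9927; rank = 993; θ*₍993₎ = 165.69.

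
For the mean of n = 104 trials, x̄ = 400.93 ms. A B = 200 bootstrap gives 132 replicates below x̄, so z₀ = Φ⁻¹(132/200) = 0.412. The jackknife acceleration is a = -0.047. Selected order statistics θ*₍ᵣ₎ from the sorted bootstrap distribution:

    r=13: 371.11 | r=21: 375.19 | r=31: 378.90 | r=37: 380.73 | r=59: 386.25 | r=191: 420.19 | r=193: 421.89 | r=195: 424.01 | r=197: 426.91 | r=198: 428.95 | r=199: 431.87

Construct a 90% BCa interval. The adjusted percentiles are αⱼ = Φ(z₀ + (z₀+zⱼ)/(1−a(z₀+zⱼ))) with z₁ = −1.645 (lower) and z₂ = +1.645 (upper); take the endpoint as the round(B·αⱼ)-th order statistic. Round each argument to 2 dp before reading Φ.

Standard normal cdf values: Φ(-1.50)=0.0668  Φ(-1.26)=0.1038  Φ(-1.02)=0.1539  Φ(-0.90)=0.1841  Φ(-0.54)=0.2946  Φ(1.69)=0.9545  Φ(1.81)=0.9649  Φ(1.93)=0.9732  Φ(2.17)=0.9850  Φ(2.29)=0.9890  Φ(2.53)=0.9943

(380.73, 428.95)

Lower: z₀ + z₁ = 0.412 + (-1.645) = -1.233; 1 − a(z₀+z₁) = 1 − (-0.047)(-1.233) = 0.9420; argument = 0.412 + (-1.233)/0.9420 = -0.8968 → -0.90.
α₁ = Φ(-0.90) = 0.1841; rank = round(200 × 0.1841) = 37; θ*₍37₎ = 380.73.
Upper: z₀ + z₂ = 2.057; 1 − a(z₀+z₂) = 1.0967; argument = 2.2877 → 2.29; α₂ = 0.9890; rank = 198; θ*₍198₎ = 428.95.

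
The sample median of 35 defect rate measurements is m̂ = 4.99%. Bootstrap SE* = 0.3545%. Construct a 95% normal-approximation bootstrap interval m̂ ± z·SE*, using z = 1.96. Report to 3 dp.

(4.295, 5.685)

Margin = 1.96 × 0.3545 = 0.6948
Interval: 4.99 ± 0.6948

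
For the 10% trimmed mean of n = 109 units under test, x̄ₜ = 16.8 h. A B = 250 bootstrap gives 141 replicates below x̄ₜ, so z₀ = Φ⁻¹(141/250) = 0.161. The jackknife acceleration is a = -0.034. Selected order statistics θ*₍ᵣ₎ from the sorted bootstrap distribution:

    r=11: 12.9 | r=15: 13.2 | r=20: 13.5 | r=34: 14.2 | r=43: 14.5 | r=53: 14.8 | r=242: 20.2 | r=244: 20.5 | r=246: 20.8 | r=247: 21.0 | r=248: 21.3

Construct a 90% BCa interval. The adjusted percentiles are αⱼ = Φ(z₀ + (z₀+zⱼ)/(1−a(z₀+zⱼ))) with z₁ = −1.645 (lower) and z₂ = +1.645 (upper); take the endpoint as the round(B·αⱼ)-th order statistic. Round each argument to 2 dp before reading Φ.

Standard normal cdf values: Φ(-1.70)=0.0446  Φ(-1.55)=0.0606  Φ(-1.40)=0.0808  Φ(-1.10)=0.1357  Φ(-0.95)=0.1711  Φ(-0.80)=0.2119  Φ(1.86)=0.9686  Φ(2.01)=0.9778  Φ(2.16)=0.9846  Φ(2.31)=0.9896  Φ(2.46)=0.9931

(13.5, 20.2)

Lower: z₀ + z₁ = 0.161 + (-1.645) = -1.484; 1 − a(z₀+z₁) = 1 − (-0.034)(-1.484) = 0.9495; argument = 0.161 + (-1.484)/0.9495 = -1.4019 → -1.40.
α₁ = Φ(-1.40) = 0.0808; rank = round(250 × 0.0808) = 20; θ*₍20₎ = 13.5.
Upper: z₀ + z₂ = 1.806; 1 − a(z₀+z₂) = 1.0614; argument = 1.8625 → 1.86; α₂ = 0.9686; rank = 242; θ*₍242₎ = 20.2.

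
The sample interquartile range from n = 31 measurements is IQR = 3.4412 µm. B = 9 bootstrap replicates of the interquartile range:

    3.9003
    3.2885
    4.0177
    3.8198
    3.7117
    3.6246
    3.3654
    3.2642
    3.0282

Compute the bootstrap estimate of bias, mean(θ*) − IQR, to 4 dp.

bias = +0.1166

mean(θ*) = (3.9003 + 3.2885 + 4.0177 + 3.8198 + 3.7117 + 3.6246 + 3.3654 + 3.2642 + 3.0282) / 9 = 3.55782
bias = 3.55782 − 3.4412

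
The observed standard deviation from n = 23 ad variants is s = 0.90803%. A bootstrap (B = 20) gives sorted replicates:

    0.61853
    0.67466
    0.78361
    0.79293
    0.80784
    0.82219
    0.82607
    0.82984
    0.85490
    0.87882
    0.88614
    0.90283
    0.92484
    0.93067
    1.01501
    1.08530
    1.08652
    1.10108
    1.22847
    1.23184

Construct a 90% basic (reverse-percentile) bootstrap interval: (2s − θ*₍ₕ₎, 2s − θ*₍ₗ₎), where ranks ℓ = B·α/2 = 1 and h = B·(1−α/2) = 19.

Percentile endpoints at ranks 1 and 19: θ*₍1₎ = 0.61853, θ*₍19₎ = 1.22847.
Basic interval reflects these around s:
  lower = 2 × 0.90803 − 1.22847 = 0.58759
  upper = 2 × 0.90803 − 0.61853 = 1.19753

(0.58759, 1.19753)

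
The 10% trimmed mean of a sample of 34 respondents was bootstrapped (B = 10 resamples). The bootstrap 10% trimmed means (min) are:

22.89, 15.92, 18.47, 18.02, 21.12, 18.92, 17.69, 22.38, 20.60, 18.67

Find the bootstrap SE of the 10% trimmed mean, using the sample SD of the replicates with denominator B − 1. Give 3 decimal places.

SE* = 2.211

Bootstrap SE is the standard deviation of the 10 replicate 10% trimmed means.
Mean of replicates: (22.89 + 15.92 + 18.47 + 18.02 + 21.12 + 18.92 + 17.69 + 22.38 + 20.60 + 18.67) / 10 = 194.6800 / 10 = 19.4680
Sum of squared deviations: (+3.4220)² + (−3.5480)² + (−0.9980)² + (−1.4480)² + (+1.6520)² + (−0.5480)² + (−1.7780)² + (+2.9120)² + (+1.1320)² + (−0.7980)² = 43.9798
Variance = 43.9798 / 9 = 4.8866
SE* = √4.8866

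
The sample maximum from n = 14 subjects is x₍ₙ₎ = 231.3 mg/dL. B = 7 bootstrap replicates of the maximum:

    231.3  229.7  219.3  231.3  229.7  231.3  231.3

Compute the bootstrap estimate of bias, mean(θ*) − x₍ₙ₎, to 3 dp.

mean(θ*) = (231.3 + 229.7 + 219.3 + 231.3 + 229.7 + 231.3 + 231.3) / 7 = 229.1286
bias = 229.1286 − 231.3

bias = −2.171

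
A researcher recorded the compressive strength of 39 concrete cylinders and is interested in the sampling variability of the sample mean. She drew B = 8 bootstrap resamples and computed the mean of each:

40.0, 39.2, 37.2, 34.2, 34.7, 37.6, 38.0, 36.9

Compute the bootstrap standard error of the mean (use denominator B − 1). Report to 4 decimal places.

SE* = 1.9991

Bootstrap SE is the standard deviation of the 8 replicate means.
Mean of replicates: (40.0 + 39.2 + 37.2 + 34.2 + 34.7 + 37.6 + 38.0 + 36.9) / 8 = 297.80000 / 8 = 37.22500
Sum of squared deviations: (+2.77500)² + (+1.97500)² + (−0.02500)² + (−3.02500)² + (−2.52500)² + (+0.37500)² + (+0.77500)² + (−0.32500)² = 27.97500
Variance = 27.97500 / 7 = 3.99643
SE* = √3.99643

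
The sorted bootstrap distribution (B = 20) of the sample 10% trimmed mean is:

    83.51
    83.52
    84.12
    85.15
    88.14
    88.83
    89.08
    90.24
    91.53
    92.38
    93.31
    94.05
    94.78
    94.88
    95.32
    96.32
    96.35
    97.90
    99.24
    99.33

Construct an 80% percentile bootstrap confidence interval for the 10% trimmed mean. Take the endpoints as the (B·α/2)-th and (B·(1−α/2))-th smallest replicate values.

(83.52, 97.90)

α = 0.20; lower rank = 20 × 0.100 = 2; upper rank = 20 × 0.900 = 18.
The 2nd smallest replicate is 83.52; the 18th is 97.90.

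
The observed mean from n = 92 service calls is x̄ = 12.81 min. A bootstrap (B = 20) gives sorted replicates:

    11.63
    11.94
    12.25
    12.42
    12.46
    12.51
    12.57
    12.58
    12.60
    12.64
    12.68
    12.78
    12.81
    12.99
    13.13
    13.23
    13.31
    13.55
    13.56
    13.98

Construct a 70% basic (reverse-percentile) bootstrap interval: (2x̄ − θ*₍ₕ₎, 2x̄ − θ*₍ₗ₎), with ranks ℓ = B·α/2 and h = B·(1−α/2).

(12.31, 13.37)

Percentile endpoints at ranks 3 and 17: θ*₍3₎ = 12.25, θ*₍17₎ = 13.31.
Basic interval reflects these around x̄:
  lower = 2 × 12.81 − 13.31 = 12.31
  upper = 2 × 12.81 − 12.25 = 13.37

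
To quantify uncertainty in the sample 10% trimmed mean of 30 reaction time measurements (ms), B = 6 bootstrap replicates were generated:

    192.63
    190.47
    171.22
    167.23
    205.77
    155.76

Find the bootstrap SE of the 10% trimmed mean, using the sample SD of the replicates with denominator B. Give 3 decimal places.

SE* = 17.124

Bootstrap SE is the standard deviation of the 6 replicate 10% trimmed means.
Mean of replicates: (192.63 + 190.47 + 171.22 + 167.23 + 205.77 + 155.76) / 6 = 1083.0800 / 6 = 180.5133
Sum of squared deviations: (+12.1167)² + (+9.9567)² + (−9.2933)² + (−13.2833)² + (+25.2567)² + (−24.7533)² = 1759.3885
Variance = 1759.3885 / 6 = 293.2314
SE* = √293.2314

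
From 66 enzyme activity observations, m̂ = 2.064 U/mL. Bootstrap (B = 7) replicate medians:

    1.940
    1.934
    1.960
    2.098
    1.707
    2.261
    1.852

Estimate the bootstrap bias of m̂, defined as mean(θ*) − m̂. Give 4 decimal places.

mean(θ*) = (1.940 + 1.934 + 1.960 + 2.098 + 1.707 + 2.261 + 1.852) / 7 = 1.96457
bias = 1.96457 − 2.064

bias = −0.0994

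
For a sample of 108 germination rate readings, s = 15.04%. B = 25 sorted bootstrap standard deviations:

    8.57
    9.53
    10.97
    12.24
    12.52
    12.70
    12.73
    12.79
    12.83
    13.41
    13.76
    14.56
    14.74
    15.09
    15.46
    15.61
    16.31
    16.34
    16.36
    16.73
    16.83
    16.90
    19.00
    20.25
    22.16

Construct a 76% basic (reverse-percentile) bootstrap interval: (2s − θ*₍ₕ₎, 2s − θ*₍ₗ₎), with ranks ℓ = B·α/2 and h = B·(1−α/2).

Percentile endpoints at ranks 3 and 22: θ*₍3₎ = 10.97, θ*₍22₎ = 16.90.
Basic interval reflects these around s:
  lower = 2 × 15.04 − 16.90 = 13.18
  upper = 2 × 15.04 − 10.97 = 19.11

(13.18, 19.11)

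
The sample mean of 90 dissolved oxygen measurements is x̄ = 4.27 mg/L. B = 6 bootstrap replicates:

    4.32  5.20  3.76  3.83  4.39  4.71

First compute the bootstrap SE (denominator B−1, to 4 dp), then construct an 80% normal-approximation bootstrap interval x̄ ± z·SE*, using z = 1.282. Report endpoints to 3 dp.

Mean of replicates = 4.3683; sum of squared deviations = 1.4711; SE* = √(1.4711/5) = 0.5424
Margin = 1.282 × 0.5424 = 0.6954
Interval: 4.27 ± 0.6954

(3.575, 4.965)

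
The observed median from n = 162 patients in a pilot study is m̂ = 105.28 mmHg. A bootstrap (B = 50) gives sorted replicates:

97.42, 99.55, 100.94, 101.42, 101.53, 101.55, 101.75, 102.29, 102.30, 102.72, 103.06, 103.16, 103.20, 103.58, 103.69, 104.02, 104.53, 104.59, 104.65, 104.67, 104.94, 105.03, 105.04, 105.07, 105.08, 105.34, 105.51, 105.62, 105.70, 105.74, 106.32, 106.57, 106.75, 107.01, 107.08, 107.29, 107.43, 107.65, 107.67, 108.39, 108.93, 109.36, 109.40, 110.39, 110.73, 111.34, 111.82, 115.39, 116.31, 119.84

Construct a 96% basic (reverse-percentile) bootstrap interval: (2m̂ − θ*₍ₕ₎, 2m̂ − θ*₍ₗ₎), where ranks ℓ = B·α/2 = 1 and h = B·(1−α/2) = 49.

Percentile endpoints at ranks 1 and 49: θ*₍1₎ = 97.42, θ*₍49₎ = 116.31.
Basic interval reflects these around m̂:
  lower = 2 × 105.28 − 116.31 = 94.25
  upper = 2 × 105.28 − 97.42 = 113.14

(94.25, 113.14)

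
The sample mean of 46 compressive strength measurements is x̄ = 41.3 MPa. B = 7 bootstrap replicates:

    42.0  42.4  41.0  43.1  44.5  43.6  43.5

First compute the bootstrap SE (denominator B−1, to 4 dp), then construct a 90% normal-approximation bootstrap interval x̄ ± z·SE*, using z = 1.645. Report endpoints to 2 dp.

(39.39, 43.21)

Mean of replicates = 42.8714; sum of squared deviations = 8.1143; SE* = √(8.1143/6) = 1.1629
Margin = 1.645 × 1.1629 = 1.913
Interval: 41.3 ± 1.913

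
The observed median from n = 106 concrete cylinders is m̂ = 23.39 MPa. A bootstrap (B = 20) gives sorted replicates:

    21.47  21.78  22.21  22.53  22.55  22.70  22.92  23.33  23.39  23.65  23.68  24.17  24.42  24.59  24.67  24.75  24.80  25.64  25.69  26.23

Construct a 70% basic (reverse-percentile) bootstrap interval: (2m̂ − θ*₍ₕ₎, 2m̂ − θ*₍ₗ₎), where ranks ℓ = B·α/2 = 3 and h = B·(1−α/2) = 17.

Percentile endpoints at ranks 3 and 17: θ*₍3₎ = 22.21, θ*₍17₎ = 24.80.
Basic interval reflects these around m̂:
  lower = 2 × 23.39 − 24.80 = 21.98
  upper = 2 × 23.39 − 22.21 = 24.57

(21.98, 24.57)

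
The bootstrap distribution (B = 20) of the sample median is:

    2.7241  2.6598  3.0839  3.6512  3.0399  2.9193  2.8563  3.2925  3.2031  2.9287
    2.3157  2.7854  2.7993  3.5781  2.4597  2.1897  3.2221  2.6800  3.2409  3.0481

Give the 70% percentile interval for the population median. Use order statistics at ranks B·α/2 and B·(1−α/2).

(2.4597, 3.2409)

Sorted replicates: 2.1897, 2.3157, 2.4597, 2.6598, 2.6800, 2.7241, 2.7854, 2.7993, 2.8563, 2.9193, 2.9287, 3.0399, 3.0481, 3.0839, 3.2031, 3.2221, 3.2409, 3.2925, 3.5781, 3.6512
α = 0.30; lower rank = 20 × 0.150 = 3; upper rank = 20 × 0.850 = 17.
The 3rd smallest replicate is 2.4597; the 17th is 3.2409.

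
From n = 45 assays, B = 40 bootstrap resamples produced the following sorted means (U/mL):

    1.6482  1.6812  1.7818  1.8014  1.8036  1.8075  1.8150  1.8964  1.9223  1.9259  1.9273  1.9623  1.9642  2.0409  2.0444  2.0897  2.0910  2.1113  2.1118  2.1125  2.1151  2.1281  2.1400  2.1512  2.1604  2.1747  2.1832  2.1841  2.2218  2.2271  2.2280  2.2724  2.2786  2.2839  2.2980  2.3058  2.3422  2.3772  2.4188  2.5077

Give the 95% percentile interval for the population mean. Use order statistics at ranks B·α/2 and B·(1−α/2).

(1.6482, 2.4188)

α = 0.05; lower rank = 40 × 0.025 = 1; upper rank = 40 × 0.975 = 39.
The 1st smallest replicate is 1.6482; the 39th is 2.4188.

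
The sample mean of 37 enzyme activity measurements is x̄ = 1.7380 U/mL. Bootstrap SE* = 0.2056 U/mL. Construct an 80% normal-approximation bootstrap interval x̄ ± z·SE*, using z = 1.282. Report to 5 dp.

Margin = 1.282 × 0.2056 = 0.263579
Interval: 1.7380 ± 0.263579

(1.47442, 2.00158)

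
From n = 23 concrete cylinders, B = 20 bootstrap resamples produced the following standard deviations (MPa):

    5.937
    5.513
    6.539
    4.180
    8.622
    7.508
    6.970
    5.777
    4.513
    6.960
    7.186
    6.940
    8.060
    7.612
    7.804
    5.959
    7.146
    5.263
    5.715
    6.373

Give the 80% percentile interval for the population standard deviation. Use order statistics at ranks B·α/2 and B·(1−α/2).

(4.513, 7.804)

Sorted replicates: 4.180, 4.513, 5.263, 5.513, 5.715, 5.777, 5.937, 5.959, 6.373, 6.539, 6.940, 6.960, 6.970, 7.146, 7.186, 7.508, 7.612, 7.804, 8.060, 8.622
α = 0.20; lower rank = 20 × 0.100 = 2; upper rank = 20 × 0.900 = 18.
The 2nd smallest replicate is 4.513; the 18th is 7.804.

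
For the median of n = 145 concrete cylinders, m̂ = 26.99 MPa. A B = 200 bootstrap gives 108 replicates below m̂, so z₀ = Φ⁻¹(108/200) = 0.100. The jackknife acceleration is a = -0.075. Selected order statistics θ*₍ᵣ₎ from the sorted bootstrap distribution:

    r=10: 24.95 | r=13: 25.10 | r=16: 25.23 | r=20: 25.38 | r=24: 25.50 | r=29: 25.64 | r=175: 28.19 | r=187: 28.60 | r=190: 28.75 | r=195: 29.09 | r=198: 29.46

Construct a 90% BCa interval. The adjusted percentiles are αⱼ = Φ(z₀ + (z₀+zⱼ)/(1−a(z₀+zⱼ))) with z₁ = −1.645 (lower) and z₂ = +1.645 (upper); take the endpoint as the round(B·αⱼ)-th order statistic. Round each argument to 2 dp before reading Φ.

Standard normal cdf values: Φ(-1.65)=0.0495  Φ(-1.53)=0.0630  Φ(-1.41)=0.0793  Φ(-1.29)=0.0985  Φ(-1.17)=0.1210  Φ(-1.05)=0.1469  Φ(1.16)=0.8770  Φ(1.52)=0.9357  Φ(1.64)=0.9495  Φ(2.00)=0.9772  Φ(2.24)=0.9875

(24.95, 28.75)

Lower: z₀ + z₁ = 0.100 + (-1.645) = -1.545; 1 − a(z₀+z₁) = 1 − (-0.075)(-1.545) = 0.8841; argument = 0.100 + (-1.545)/0.8841 = -1.6475 → -1.65.
α₁ = Φ(-1.65) = 0.0495; rank = round(200 × 0.0495) = 10; θ*₍10₎ = 24.95.
Upper: z₀ + z₂ = 1.745; 1 − a(z₀+z₂) = 1.1309; argument = 1.6431 → 1.64; α₂ = 0.9495; rank = 190; θ*₍190₎ = 28.75.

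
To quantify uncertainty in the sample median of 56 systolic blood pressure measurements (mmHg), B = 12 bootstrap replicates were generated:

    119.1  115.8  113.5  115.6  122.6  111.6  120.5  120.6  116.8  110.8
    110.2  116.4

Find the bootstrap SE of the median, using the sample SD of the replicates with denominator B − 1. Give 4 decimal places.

SE* = 4.0641

Bootstrap SE is the standard deviation of the 12 replicate medians.
Mean of replicates: (119.1 + 115.8 + 113.5 + 115.6 + 122.6 + 111.6 + 120.5 + 120.6 + 116.8 + 110.8 + 110.2 + 116.4) / 12 = 1393.50000 / 12 = 116.12500
Sum of squared deviations: (+2.97500)² + (−0.32500)² + (−2.62500)² + (−0.52500)² + (+6.47500)² + (−4.52500)² + (+4.37500)² + (+4.47500)² + (+0.67500)² + (−5.32500)² + (−5.92500)² + (+0.27500)² = 181.68250
Variance = 181.68250 / 11 = 16.51659
SE* = √16.51659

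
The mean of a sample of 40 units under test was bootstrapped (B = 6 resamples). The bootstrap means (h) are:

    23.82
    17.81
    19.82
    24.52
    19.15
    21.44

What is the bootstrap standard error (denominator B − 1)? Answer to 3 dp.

Bootstrap SE is the standard deviation of the 6 replicate means.
Mean of replicates: (23.82 + 17.81 + 19.82 + 24.52 + 19.15 + 21.44) / 6 = 126.5600 / 6 = 21.0933
Sum of squared deviations: (+2.7267)² + (−3.2833)² + (−1.2733)² + (+3.4267)² + (−1.9433)² + (+0.3467)² = 35.4751
Variance = 35.4751 / 5 = 7.0950
SE* = √7.0950

SE* = 2.664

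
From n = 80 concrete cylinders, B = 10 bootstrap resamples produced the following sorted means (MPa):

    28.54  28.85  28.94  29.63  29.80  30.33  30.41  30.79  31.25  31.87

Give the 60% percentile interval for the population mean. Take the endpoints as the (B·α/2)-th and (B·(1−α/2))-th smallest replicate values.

α = 0.40; lower rank = 10 × 0.200 = 2; upper rank = 10 × 0.800 = 8.
The 2nd smallest replicate is 28.85; the 8th is 30.79.

(28.85, 30.79)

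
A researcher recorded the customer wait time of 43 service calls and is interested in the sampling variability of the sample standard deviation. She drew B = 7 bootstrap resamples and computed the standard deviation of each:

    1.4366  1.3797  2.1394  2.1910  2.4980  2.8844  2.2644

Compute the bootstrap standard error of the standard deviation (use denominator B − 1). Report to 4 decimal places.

Bootstrap SE is the standard deviation of the 7 replicate standard deviations.
Mean of replicates: (1.4366 + 1.3797 + 2.1394 + 2.1910 + 2.4980 + 2.8844 + 2.2644) / 7 = 14.79350 / 7 = 2.11336
Sum of squared deviations: (−0.67676)² + (−0.73366)² + (+0.02604)² + (+0.07764)² + (+0.38464)² + (+0.77104)² + (+0.15104)² = 1.76823
Variance = 1.76823 / 6 = 0.29471
SE* = √0.29471

SE* = 0.5429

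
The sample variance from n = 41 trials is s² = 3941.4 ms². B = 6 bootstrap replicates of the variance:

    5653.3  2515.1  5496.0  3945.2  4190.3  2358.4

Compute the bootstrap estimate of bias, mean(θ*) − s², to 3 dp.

mean(θ*) = (5653.3 + 2515.1 + 5496.0 + 3945.2 + 4190.3 + 2358.4) / 6 = 4026.3833
bias = 4026.3833 − 3941.4

bias = +84.983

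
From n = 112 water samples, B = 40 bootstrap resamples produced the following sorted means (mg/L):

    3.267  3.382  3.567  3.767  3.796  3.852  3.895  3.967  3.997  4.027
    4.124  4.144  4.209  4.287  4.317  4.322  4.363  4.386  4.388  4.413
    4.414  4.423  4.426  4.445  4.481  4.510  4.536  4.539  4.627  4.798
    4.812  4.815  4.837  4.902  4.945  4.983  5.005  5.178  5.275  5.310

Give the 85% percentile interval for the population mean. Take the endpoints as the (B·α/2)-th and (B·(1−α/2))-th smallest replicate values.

α = 0.15; lower rank = 40 × 0.075 = 3; upper rank = 40 × 0.925 = 37.
The 3rd smallest replicate is 3.567; the 37th is 5.005.

(3.567, 5.005)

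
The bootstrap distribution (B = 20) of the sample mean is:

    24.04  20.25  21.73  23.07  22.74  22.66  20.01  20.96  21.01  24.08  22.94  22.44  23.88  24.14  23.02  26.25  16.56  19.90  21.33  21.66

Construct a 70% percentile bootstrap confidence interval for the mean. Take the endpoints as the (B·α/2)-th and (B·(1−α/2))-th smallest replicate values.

Sorted replicates: 16.56, 19.90, 20.01, 20.25, 20.96, 21.01, 21.33, 21.66, 21.73, 22.44, 22.66, 22.74, 22.94, 23.02, 23.07, 23.88, 24.04, 24.08, 24.14, 26.25
α = 0.30; lower rank = 20 × 0.150 = 3; upper rank = 20 × 0.850 = 17.
The 3rd smallest replicate is 20.01; the 17th is 24.04.

(20.01, 24.04)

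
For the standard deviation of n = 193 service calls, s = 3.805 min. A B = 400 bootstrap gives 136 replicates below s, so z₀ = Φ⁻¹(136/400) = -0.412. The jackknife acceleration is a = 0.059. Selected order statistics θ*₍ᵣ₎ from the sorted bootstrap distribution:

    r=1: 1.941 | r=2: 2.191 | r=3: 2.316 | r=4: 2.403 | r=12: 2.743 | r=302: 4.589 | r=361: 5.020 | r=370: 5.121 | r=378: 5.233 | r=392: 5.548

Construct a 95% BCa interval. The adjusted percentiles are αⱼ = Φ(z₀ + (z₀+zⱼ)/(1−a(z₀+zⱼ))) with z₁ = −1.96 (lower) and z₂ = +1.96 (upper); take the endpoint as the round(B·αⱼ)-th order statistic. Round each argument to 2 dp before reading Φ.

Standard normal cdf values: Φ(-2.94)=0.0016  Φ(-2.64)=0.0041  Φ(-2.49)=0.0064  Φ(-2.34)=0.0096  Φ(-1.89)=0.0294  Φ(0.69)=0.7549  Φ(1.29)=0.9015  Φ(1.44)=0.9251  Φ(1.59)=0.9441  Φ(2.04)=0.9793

(2.316, 5.020)

Lower: z₀ + z₁ = -0.412 + (-1.960) = -2.372; 1 − a(z₀+z₁) = 1 − (0.059)(-2.372) = 1.1399; argument = -0.412 + (-2.372)/1.1399 = -2.4928 → -2.49.
α₁ = Φ(-2.49) = 0.0064; rank = round(400 × 0.0064) = 3; θ*₍3₎ = 2.316.
Upper: z₀ + z₂ = 1.548; 1 − a(z₀+z₂) = 0.9087; argument = 1.2916 → 1.29; α₂ = 0.9015; rank = 361; θ*₍361₎ = 5.020.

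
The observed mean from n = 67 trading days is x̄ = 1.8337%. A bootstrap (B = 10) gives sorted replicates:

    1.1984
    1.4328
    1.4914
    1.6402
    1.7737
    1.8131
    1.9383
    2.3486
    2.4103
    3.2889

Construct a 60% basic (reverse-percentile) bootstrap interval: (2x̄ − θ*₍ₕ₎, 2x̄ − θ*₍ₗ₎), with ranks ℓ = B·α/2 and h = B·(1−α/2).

Percentile endpoints at ranks 2 and 8: θ*₍2₎ = 1.4328, θ*₍8₎ = 2.3486.
Basic interval reflects these around x̄:
  lower = 2 × 1.8337 − 2.3486 = 1.3188
  upper = 2 × 1.8337 − 1.4328 = 2.2346

(1.3188, 2.2346)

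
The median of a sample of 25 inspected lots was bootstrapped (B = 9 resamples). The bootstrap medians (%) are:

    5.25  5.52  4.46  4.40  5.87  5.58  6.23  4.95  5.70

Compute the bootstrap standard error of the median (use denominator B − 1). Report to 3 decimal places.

SE* = 0.623

Bootstrap SE is the standard deviation of the 9 replicate medians.
Mean of replicates: (5.25 + 5.52 + 4.46 + 4.40 + 5.87 + 5.58 + 6.23 + 4.95 + 5.70) / 9 = 47.9600 / 9 = 5.3289
Sum of squared deviations: (−0.0789)² + (+0.1911)² + (−0.8689)² + (−0.9289)² + (+0.5411)² + (+0.2511)² + (+0.9011)² + (−0.3789)² + (+0.3711)² = 3.1097
Variance = 3.1097 / 8 = 0.3887
SE* = √0.3887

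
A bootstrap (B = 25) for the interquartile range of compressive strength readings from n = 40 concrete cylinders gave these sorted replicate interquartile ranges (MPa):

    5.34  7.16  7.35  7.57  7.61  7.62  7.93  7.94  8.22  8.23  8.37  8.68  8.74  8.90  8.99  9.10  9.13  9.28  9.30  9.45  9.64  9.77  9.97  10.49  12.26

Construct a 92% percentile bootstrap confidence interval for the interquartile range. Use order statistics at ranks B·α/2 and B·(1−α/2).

(5.34, 10.49)

α = 0.08; lower rank = 25 × 0.040 = 1; upper rank = 25 × 0.960 = 24.
The 1st smallest replicate is 5.34; the 24th is 10.49.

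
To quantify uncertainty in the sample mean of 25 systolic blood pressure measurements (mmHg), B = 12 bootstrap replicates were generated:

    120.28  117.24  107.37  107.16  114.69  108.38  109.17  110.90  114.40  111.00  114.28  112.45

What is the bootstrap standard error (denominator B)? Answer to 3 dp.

SE* = 3.891

Bootstrap SE is the standard deviation of the 12 replicate means.
Mean of replicates: (120.28 + 117.24 + 107.37 + 107.16 + 114.69 + 108.38 + 109.17 + 110.90 + 114.40 + 111.00 + 114.28 + 112.45) / 12 = 1347.3200 / 12 = 112.2767
Sum of squared deviations: (+8.0033)² + (+4.9633)² + (−4.9067)² + (−5.1167)² + (+2.4133)² + (−3.8967)² + (−3.1067)² + (−1.3767)² + (+2.1233)² + (−1.2767)² + (+2.0033)² + (+0.1733)² = 181.6803
Variance = 181.6803 / 12 = 15.1400
SE* = √15.1400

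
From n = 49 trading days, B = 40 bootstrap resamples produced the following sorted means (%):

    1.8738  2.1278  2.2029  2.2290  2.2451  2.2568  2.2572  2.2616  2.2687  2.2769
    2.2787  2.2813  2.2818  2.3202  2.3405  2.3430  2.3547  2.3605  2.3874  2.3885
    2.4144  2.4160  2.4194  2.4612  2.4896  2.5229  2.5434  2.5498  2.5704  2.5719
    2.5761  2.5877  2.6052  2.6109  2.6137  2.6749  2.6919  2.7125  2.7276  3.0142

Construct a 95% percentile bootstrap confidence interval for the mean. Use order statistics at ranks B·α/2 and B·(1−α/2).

(1.8738, 2.7276)

α = 0.05; lower rank = 40 × 0.025 = 1; upper rank = 40 × 0.975 = 39.
The 1st smallest replicate is 1.8738; the 39th is 2.7276.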